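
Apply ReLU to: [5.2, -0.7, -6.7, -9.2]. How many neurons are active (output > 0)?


ReLU(x) = max(0, x) for each element:
ReLU(5.2) = 5.2
ReLU(-0.7) = 0
ReLU(-6.7) = 0
ReLU(-9.2) = 0
Active neurons (>0): 1

1


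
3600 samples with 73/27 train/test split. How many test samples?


Train samples = 3600 * 73% = 2628
Test samples = 3600 - 2628
= 972

972


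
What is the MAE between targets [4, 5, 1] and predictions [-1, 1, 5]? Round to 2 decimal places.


Absolute errors: [5, 4, 4]
Sum of absolute errors = 13
MAE = 13 / 3 = 4.33

4.33


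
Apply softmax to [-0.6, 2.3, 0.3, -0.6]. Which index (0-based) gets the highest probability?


Softmax is a monotonic transformation, so it preserves the argmax.
We need to find the index of the maximum logit.
Index 0: -0.6
Index 1: 2.3
Index 2: 0.3
Index 3: -0.6
Maximum logit = 2.3 at index 1

1


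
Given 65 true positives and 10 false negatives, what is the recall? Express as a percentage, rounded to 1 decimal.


Recall = TP / (TP + FN) * 100
= 65 / (65 + 10)
= 65 / 75
= 0.8667
= 86.7%

86.7


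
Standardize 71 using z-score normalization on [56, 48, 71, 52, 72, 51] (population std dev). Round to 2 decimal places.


Mean = (56 + 48 + 71 + 52 + 72 + 51) / 6 = 58.3333
Variance = sum((x_i - mean)^2) / n = 92.2222
Std = sqrt(92.2222) = 9.6032
Z = (x - mean) / std
= (71 - 58.3333) / 9.6032
= 12.6667 / 9.6032
= 1.32

1.32


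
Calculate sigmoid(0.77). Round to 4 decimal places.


sigmoid(z) = 1 / (1 + exp(-z))
exp(-(0.77)) = exp(-0.77) = 0.463
1 + 0.463 = 1.463
1 / 1.463 = 0.6835

0.6835


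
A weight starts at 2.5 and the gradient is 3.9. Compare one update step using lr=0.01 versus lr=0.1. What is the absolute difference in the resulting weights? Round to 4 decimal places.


With lr=0.01: w_new = 2.5 - 0.01 * 3.9 = 2.461
With lr=0.1: w_new = 2.5 - 0.1 * 3.9 = 2.11
Absolute difference = |2.461 - 2.11|
= 0.3510

0.3510


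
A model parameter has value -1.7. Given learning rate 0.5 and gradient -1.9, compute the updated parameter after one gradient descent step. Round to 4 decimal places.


w_new = w_old - lr * gradient
= -1.7 - 0.5 * -1.9
= -1.7 - (-0.95)
= -0.7500

-0.7500


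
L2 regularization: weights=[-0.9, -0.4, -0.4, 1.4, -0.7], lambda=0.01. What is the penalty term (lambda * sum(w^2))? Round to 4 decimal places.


Squaring each weight:
(-0.9)^2 = 0.81
(-0.4)^2 = 0.16
(-0.4)^2 = 0.16
1.4^2 = 1.96
(-0.7)^2 = 0.49
Sum of squares = 3.58
Penalty = 0.01 * 3.58 = 0.0358

0.0358


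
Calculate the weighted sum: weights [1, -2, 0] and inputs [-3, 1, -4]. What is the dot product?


Element-wise products:
1 * -3 = -3
-2 * 1 = -2
0 * -4 = 0
Sum = -3 + -2 + 0
= -5

-5


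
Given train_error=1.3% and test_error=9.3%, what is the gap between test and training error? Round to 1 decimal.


Generalization gap = test_error - train_error
= 9.3 - 1.3
= 8.0%
A moderate gap.

8.0


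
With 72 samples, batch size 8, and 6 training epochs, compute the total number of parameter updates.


Iterations per epoch = 72 / 8 = 9
Total updates = iterations_per_epoch * epochs
= 9 * 6
= 54

54


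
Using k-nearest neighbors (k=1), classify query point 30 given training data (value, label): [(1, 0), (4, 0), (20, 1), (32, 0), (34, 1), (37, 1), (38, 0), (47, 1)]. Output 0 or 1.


Distances from query 30:
Point 32 (class 0): distance = 2
K=1 nearest neighbors: classes = [0]
Votes for class 1: 0 / 1
Majority vote => class 0

0


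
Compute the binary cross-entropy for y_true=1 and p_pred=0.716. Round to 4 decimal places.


For y=1: Loss = -log(p)
= -log(0.716)
= -(-0.3341)
= 0.3341

0.3341


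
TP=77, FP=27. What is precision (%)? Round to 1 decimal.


Precision = TP / (TP + FP) * 100
= 77 / (77 + 27)
= 77 / 104
= 0.7404
= 74.0%

74.0


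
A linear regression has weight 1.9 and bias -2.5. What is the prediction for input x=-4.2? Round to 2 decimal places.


y = 1.9 * -4.2 + (-2.5)
= -7.98 + (-2.5)
= -10.48

-10.48


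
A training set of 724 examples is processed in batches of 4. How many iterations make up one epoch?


Iterations per epoch = dataset_size / batch_size
= 724 / 4
= 181

181


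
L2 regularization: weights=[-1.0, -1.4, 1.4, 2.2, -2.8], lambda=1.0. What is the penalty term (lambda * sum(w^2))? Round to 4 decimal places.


Squaring each weight:
(-1.0)^2 = 1.0
(-1.4)^2 = 1.96
1.4^2 = 1.96
2.2^2 = 4.84
(-2.8)^2 = 7.84
Sum of squares = 17.6
Penalty = 1.0 * 17.6 = 17.6000

17.6000


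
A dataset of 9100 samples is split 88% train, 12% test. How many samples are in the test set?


Train samples = 9100 * 88% = 8008
Test samples = 9100 - 8008
= 1092

1092


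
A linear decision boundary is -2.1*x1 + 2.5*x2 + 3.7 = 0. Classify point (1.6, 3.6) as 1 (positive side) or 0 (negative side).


Compute -2.1 * 1.6 + 2.5 * 3.6 + 3.7
= -3.36 + 9.0 + 3.7
= 9.34
Since 9.34 >= 0, the point is on the positive side.

1


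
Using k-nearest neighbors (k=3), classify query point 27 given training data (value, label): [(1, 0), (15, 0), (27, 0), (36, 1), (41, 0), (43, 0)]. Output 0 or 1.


Distances from query 27:
Point 27 (class 0): distance = 0
Point 36 (class 1): distance = 9
Point 15 (class 0): distance = 12
K=3 nearest neighbors: classes = [0, 1, 0]
Votes for class 1: 1 / 3
Majority vote => class 0

0


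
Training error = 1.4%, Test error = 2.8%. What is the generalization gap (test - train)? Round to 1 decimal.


Generalization gap = test_error - train_error
= 2.8 - 1.4
= 1.4%
A small gap suggests good generalization.

1.4


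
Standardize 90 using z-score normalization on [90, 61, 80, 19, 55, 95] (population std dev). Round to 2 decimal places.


Mean = (90 + 61 + 80 + 19 + 55 + 95) / 6 = 66.6667
Variance = sum((x_i - mean)^2) / n = 660.8889
Std = sqrt(660.8889) = 25.7078
Z = (x - mean) / std
= (90 - 66.6667) / 25.7078
= 23.3333 / 25.7078
= 0.91

0.91


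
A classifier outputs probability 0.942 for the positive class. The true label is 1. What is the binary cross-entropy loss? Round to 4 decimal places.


For y=1: Loss = -log(p)
= -log(0.942)
= -(-0.0598)
= 0.0598

0.0598


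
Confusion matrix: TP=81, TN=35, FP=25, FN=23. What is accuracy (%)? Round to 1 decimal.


Accuracy = (TP + TN) / (TP + TN + FP + FN) * 100
= (81 + 35) / (81 + 35 + 25 + 23)
= 116 / 164
= 0.7073
= 70.7%

70.7


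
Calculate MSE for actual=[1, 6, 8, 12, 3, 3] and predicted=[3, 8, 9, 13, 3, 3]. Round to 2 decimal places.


Differences: [-2, -2, -1, -1, 0, 0]
Squared errors: [4, 4, 1, 1, 0, 0]
Sum of squared errors = 10
MSE = 10 / 6 = 1.67

1.67


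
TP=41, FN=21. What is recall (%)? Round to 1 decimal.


Recall = TP / (TP + FN) * 100
= 41 / (41 + 21)
= 41 / 62
= 0.6613
= 66.1%

66.1


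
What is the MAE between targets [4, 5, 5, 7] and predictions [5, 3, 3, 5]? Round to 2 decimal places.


Absolute errors: [1, 2, 2, 2]
Sum of absolute errors = 7
MAE = 7 / 4 = 1.75

1.75


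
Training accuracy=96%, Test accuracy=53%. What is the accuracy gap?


Gap = train_accuracy - test_accuracy
= 96 - 53
= 43%
This large gap strongly indicates overfitting.

43


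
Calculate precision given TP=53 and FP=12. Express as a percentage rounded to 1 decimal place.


Precision = TP / (TP + FP) * 100
= 53 / (53 + 12)
= 53 / 65
= 0.8154
= 81.5%

81.5


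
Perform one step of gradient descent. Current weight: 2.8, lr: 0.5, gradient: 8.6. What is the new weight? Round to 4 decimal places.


w_new = w_old - lr * gradient
= 2.8 - 0.5 * 8.6
= 2.8 - (4.3)
= -1.5000

-1.5000


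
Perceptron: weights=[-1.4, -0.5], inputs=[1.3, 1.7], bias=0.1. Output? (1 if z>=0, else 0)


z = w . x + b
= -1.4*1.3 + -0.5*1.7 + 0.1
= -1.82 + -0.85 + 0.1
= -2.67 + 0.1
= -2.57
Since z = -2.57 < 0, output = 0

0


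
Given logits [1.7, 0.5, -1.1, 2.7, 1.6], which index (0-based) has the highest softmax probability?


Softmax is a monotonic transformation, so it preserves the argmax.
We need to find the index of the maximum logit.
Index 0: 1.7
Index 1: 0.5
Index 2: -1.1
Index 3: 2.7
Index 4: 1.6
Maximum logit = 2.7 at index 3

3


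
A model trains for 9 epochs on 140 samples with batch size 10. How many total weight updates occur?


Iterations per epoch = 140 / 10 = 14
Total updates = iterations_per_epoch * epochs
= 14 * 9
= 126

126


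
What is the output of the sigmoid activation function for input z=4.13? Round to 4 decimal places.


sigmoid(z) = 1 / (1 + exp(-z))
exp(-(4.13)) = exp(-4.13) = 0.0161
1 + 0.0161 = 1.0161
1 / 1.0161 = 0.9842

0.9842


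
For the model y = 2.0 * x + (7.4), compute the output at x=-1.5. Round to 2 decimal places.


y = 2.0 * -1.5 + (7.4)
= -3.0 + (7.4)
= 4.40

4.40


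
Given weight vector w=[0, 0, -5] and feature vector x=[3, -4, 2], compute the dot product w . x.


Element-wise products:
0 * 3 = 0
0 * -4 = 0
-5 * 2 = -10
Sum = 0 + 0 + -10
= -10

-10


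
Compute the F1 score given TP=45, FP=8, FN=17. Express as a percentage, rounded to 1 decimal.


Precision = TP / (TP + FP) = 45 / 53 = 0.8491
Recall = TP / (TP + FN) = 45 / 62 = 0.7258
F1 = 2 * P * R / (P + R)
= 2 * 0.8491 * 0.7258 / (0.8491 + 0.7258)
= 1.2325 / 1.5749
= 0.7826
As percentage: 78.3%

78.3


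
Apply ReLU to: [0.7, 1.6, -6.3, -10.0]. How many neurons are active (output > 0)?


ReLU(x) = max(0, x) for each element:
ReLU(0.7) = 0.7
ReLU(1.6) = 1.6
ReLU(-6.3) = 0
ReLU(-10.0) = 0
Active neurons (>0): 2

2


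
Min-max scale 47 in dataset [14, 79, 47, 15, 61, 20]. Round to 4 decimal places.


Min = 14, Max = 79
Range = 79 - 14 = 65
Scaled = (x - min) / (max - min)
= (47 - 14) / 65
= 33 / 65
= 0.5077

0.5077


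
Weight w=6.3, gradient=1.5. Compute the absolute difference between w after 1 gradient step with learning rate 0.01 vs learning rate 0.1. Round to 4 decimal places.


With lr=0.01: w_new = 6.3 - 0.01 * 1.5 = 6.285
With lr=0.1: w_new = 6.3 - 0.1 * 1.5 = 6.15
Absolute difference = |6.285 - 6.15|
= 0.1350

0.1350


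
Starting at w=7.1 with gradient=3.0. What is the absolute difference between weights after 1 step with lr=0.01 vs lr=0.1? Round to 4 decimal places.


With lr=0.01: w_new = 7.1 - 0.01 * 3.0 = 7.07
With lr=0.1: w_new = 7.1 - 0.1 * 3.0 = 6.8
Absolute difference = |7.07 - 6.8|
= 0.2700

0.2700


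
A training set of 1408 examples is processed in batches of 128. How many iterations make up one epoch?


Iterations per epoch = dataset_size / batch_size
= 1408 / 128
= 11

11


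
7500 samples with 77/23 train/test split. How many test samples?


Train samples = 7500 * 77% = 5775
Test samples = 7500 - 5775
= 1725

1725


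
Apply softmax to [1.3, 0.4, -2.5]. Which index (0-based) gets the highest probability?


Softmax is a monotonic transformation, so it preserves the argmax.
We need to find the index of the maximum logit.
Index 0: 1.3
Index 1: 0.4
Index 2: -2.5
Maximum logit = 1.3 at index 0

0


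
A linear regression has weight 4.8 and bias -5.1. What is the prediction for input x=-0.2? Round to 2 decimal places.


y = 4.8 * -0.2 + (-5.1)
= -0.96 + (-5.1)
= -6.06

-6.06


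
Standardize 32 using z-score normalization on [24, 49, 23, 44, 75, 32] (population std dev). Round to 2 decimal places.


Mean = (24 + 49 + 23 + 44 + 75 + 32) / 6 = 41.1667
Variance = sum((x_i - mean)^2) / n = 320.4722
Std = sqrt(320.4722) = 17.9017
Z = (x - mean) / std
= (32 - 41.1667) / 17.9017
= -9.1667 / 17.9017
= -0.51

-0.51


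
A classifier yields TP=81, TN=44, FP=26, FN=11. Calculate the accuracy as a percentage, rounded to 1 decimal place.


Accuracy = (TP + TN) / (TP + TN + FP + FN) * 100
= (81 + 44) / (81 + 44 + 26 + 11)
= 125 / 162
= 0.7716
= 77.2%

77.2


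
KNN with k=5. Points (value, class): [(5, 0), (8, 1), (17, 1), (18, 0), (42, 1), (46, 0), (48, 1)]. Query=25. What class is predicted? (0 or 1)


Distances from query 25:
Point 18 (class 0): distance = 7
Point 17 (class 1): distance = 8
Point 8 (class 1): distance = 17
Point 42 (class 1): distance = 17
Point 5 (class 0): distance = 20
K=5 nearest neighbors: classes = [0, 1, 1, 1, 0]
Votes for class 1: 3 / 5
Majority vote => class 1

1


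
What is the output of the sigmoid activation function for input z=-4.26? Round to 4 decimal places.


sigmoid(z) = 1 / (1 + exp(-z))
exp(-(-4.26)) = exp(4.26) = 70.81
1 + 70.81 = 71.81
1 / 71.81 = 0.0139

0.0139


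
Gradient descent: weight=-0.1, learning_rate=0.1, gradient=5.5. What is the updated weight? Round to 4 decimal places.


w_new = w_old - lr * gradient
= -0.1 - 0.1 * 5.5
= -0.1 - (0.55)
= -0.6500

-0.6500


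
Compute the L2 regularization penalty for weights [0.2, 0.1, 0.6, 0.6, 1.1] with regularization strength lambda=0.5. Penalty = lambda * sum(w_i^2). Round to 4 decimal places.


Squaring each weight:
0.2^2 = 0.04
0.1^2 = 0.01
0.6^2 = 0.36
0.6^2 = 0.36
1.1^2 = 1.21
Sum of squares = 1.98
Penalty = 0.5 * 1.98 = 0.9900

0.9900


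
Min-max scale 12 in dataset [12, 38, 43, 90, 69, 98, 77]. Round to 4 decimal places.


Min = 12, Max = 98
Range = 98 - 12 = 86
Scaled = (x - min) / (max - min)
= (12 - 12) / 86
= 0 / 86
= 0.0000

0.0000


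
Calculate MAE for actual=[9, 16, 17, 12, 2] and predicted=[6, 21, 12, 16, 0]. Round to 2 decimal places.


Absolute errors: [3, 5, 5, 4, 2]
Sum of absolute errors = 19
MAE = 19 / 5 = 3.80

3.80


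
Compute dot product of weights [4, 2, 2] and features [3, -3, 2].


Element-wise products:
4 * 3 = 12
2 * -3 = -6
2 * 2 = 4
Sum = 12 + -6 + 4
= 10

10


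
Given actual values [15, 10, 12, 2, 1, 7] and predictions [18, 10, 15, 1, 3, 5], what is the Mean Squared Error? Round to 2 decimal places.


Differences: [-3, 0, -3, 1, -2, 2]
Squared errors: [9, 0, 9, 1, 4, 4]
Sum of squared errors = 27
MSE = 27 / 6 = 4.50

4.50


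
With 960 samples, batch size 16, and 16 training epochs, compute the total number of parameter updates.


Iterations per epoch = 960 / 16 = 60
Total updates = iterations_per_epoch * epochs
= 60 * 16
= 960

960


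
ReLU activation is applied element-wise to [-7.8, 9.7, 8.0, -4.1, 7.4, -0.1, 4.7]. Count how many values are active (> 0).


ReLU(x) = max(0, x) for each element:
ReLU(-7.8) = 0
ReLU(9.7) = 9.7
ReLU(8.0) = 8.0
ReLU(-4.1) = 0
ReLU(7.4) = 7.4
ReLU(-0.1) = 0
ReLU(4.7) = 4.7
Active neurons (>0): 4

4


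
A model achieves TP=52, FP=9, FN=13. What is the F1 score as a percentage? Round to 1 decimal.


Precision = TP / (TP + FP) = 52 / 61 = 0.8525
Recall = TP / (TP + FN) = 52 / 65 = 0.8
F1 = 2 * P * R / (P + R)
= 2 * 0.8525 * 0.8 / (0.8525 + 0.8)
= 1.3639 / 1.6525
= 0.8254
As percentage: 82.5%

82.5


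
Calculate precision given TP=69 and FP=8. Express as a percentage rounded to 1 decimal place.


Precision = TP / (TP + FP) * 100
= 69 / (69 + 8)
= 69 / 77
= 0.8961
= 89.6%

89.6


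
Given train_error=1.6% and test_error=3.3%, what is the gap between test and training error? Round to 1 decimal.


Generalization gap = test_error - train_error
= 3.3 - 1.6
= 1.7%
A small gap suggests good generalization.

1.7


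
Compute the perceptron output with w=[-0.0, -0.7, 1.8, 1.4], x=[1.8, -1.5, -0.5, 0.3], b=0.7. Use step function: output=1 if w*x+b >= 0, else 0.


z = w . x + b
= -0.0*1.8 + -0.7*-1.5 + 1.8*-0.5 + 1.4*0.3 + 0.7
= -0.0 + 1.05 + -0.9 + 0.42 + 0.7
= 0.57 + 0.7
= 1.27
Since z = 1.27 >= 0, output = 1

1


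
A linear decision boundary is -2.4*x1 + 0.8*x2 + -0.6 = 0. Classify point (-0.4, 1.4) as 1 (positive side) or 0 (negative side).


Compute -2.4 * -0.4 + 0.8 * 1.4 + -0.6
= 0.96 + 1.12 + -0.6
= 1.48
Since 1.48 >= 0, the point is on the positive side.

1


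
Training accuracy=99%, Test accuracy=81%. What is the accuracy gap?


Gap = train_accuracy - test_accuracy
= 99 - 81
= 18%
This gap suggests the model is overfitting.

18


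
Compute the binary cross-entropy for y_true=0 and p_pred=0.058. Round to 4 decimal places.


For y=0: Loss = -log(1-p)
= -log(1 - 0.058)
= -log(0.942)
= -(-0.0598)
= 0.0598

0.0598


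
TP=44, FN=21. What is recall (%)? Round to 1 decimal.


Recall = TP / (TP + FN) * 100
= 44 / (44 + 21)
= 44 / 65
= 0.6769
= 67.7%

67.7


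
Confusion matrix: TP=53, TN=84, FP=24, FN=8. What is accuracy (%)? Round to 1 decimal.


Accuracy = (TP + TN) / (TP + TN + FP + FN) * 100
= (53 + 84) / (53 + 84 + 24 + 8)
= 137 / 169
= 0.8107
= 81.1%

81.1


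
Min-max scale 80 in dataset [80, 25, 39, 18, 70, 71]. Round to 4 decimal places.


Min = 18, Max = 80
Range = 80 - 18 = 62
Scaled = (x - min) / (max - min)
= (80 - 18) / 62
= 62 / 62
= 1.0000

1.0000


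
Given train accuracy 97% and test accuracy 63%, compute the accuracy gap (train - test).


Gap = train_accuracy - test_accuracy
= 97 - 63
= 34%
This large gap strongly indicates overfitting.

34


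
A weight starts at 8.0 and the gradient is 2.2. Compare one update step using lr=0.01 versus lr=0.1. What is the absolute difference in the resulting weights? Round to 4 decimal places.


With lr=0.01: w_new = 8.0 - 0.01 * 2.2 = 7.978
With lr=0.1: w_new = 8.0 - 0.1 * 2.2 = 7.78
Absolute difference = |7.978 - 7.78|
= 0.1980

0.1980


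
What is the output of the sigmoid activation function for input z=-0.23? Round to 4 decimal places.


sigmoid(z) = 1 / (1 + exp(-z))
exp(-(-0.23)) = exp(0.23) = 1.2586
1 + 1.2586 = 2.2586
1 / 2.2586 = 0.4428

0.4428


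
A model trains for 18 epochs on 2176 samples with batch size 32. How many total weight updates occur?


Iterations per epoch = 2176 / 32 = 68
Total updates = iterations_per_epoch * epochs
= 68 * 18
= 1224

1224


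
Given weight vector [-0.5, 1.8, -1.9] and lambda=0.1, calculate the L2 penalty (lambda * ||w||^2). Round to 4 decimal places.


Squaring each weight:
(-0.5)^2 = 0.25
1.8^2 = 3.24
(-1.9)^2 = 3.61
Sum of squares = 7.1
Penalty = 0.1 * 7.1 = 0.7100

0.7100


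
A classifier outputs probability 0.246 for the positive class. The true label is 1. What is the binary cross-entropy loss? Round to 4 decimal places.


For y=1: Loss = -log(p)
= -log(0.246)
= -(-1.4024)
= 1.4024

1.4024


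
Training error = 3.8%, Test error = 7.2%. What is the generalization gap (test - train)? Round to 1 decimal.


Generalization gap = test_error - train_error
= 7.2 - 3.8
= 3.4%
A moderate gap.

3.4


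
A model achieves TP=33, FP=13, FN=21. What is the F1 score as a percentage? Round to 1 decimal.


Precision = TP / (TP + FP) = 33 / 46 = 0.7174
Recall = TP / (TP + FN) = 33 / 54 = 0.6111
F1 = 2 * P * R / (P + R)
= 2 * 0.7174 * 0.6111 / (0.7174 + 0.6111)
= 0.8768 / 1.3285
= 0.66
As percentage: 66.0%

66.0


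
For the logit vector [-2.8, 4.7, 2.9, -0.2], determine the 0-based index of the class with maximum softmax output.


Softmax is a monotonic transformation, so it preserves the argmax.
We need to find the index of the maximum logit.
Index 0: -2.8
Index 1: 4.7
Index 2: 2.9
Index 3: -0.2
Maximum logit = 4.7 at index 1

1


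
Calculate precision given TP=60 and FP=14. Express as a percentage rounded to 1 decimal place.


Precision = TP / (TP + FP) * 100
= 60 / (60 + 14)
= 60 / 74
= 0.8108
= 81.1%

81.1


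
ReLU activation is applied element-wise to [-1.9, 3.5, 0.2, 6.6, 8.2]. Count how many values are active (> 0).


ReLU(x) = max(0, x) for each element:
ReLU(-1.9) = 0
ReLU(3.5) = 3.5
ReLU(0.2) = 0.2
ReLU(6.6) = 6.6
ReLU(8.2) = 8.2
Active neurons (>0): 4

4


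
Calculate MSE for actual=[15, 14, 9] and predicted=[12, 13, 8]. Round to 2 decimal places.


Differences: [3, 1, 1]
Squared errors: [9, 1, 1]
Sum of squared errors = 11
MSE = 11 / 3 = 3.67

3.67


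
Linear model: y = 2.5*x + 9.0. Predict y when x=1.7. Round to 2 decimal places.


y = 2.5 * 1.7 + (9.0)
= 4.25 + (9.0)
= 13.25

13.25


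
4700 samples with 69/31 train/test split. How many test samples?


Train samples = 4700 * 69% = 3243
Test samples = 4700 - 3243
= 1457

1457


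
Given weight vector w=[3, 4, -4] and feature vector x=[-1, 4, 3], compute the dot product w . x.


Element-wise products:
3 * -1 = -3
4 * 4 = 16
-4 * 3 = -12
Sum = -3 + 16 + -12
= 1

1


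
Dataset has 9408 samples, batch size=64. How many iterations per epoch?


Iterations per epoch = dataset_size / batch_size
= 9408 / 64
= 147

147


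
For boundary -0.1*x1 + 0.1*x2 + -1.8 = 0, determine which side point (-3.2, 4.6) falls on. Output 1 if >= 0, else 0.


Compute -0.1 * -3.2 + 0.1 * 4.6 + -1.8
= 0.32 + 0.46 + -1.8
= -1.02
Since -1.02 < 0, the point is on the negative side.

0


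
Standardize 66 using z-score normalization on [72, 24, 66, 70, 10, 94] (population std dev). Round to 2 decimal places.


Mean = (72 + 24 + 66 + 70 + 10 + 94) / 6 = 56.0
Variance = sum((x_i - mean)^2) / n = 856.0
Std = sqrt(856.0) = 29.2575
Z = (x - mean) / std
= (66 - 56.0) / 29.2575
= 10.0 / 29.2575
= 0.34

0.34


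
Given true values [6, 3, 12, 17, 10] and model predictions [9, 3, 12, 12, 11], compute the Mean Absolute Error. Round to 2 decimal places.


Absolute errors: [3, 0, 0, 5, 1]
Sum of absolute errors = 9
MAE = 9 / 5 = 1.80

1.80


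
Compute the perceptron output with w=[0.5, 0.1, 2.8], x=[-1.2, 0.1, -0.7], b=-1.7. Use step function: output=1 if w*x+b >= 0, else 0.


z = w . x + b
= 0.5*-1.2 + 0.1*0.1 + 2.8*-0.7 + -1.7
= -0.6 + 0.01 + -1.96 + -1.7
= -2.55 + -1.7
= -4.25
Since z = -4.25 < 0, output = 0

0


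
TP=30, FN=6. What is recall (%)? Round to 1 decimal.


Recall = TP / (TP + FN) * 100
= 30 / (30 + 6)
= 30 / 36
= 0.8333
= 83.3%

83.3


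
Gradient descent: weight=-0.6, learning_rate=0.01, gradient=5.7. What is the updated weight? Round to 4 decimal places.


w_new = w_old - lr * gradient
= -0.6 - 0.01 * 5.7
= -0.6 - (0.057)
= -0.6570

-0.6570


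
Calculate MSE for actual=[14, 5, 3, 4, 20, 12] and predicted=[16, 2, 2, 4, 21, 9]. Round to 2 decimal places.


Differences: [-2, 3, 1, 0, -1, 3]
Squared errors: [4, 9, 1, 0, 1, 9]
Sum of squared errors = 24
MSE = 24 / 6 = 4.00

4.00


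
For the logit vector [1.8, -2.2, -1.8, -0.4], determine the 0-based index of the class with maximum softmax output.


Softmax is a monotonic transformation, so it preserves the argmax.
We need to find the index of the maximum logit.
Index 0: 1.8
Index 1: -2.2
Index 2: -1.8
Index 3: -0.4
Maximum logit = 1.8 at index 0

0


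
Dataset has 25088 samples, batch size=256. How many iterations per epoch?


Iterations per epoch = dataset_size / batch_size
= 25088 / 256
= 98

98


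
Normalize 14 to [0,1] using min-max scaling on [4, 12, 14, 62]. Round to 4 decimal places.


Min = 4, Max = 62
Range = 62 - 4 = 58
Scaled = (x - min) / (max - min)
= (14 - 4) / 58
= 10 / 58
= 0.1724

0.1724


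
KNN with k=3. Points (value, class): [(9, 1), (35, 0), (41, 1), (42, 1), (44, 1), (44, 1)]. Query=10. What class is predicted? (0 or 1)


Distances from query 10:
Point 9 (class 1): distance = 1
Point 35 (class 0): distance = 25
Point 41 (class 1): distance = 31
K=3 nearest neighbors: classes = [1, 0, 1]
Votes for class 1: 2 / 3
Majority vote => class 1

1


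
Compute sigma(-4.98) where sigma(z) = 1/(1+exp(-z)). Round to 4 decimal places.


sigmoid(z) = 1 / (1 + exp(-z))
exp(-(-4.98)) = exp(4.98) = 145.4744
1 + 145.4744 = 146.4744
1 / 146.4744 = 0.0068

0.0068


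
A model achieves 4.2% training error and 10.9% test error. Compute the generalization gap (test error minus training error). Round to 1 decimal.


Generalization gap = test_error - train_error
= 10.9 - 4.2
= 6.7%
A moderate gap.

6.7


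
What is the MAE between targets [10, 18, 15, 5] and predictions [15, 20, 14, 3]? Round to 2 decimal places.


Absolute errors: [5, 2, 1, 2]
Sum of absolute errors = 10
MAE = 10 / 4 = 2.50

2.50


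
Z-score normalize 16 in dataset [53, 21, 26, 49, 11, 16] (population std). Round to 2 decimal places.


Mean = (53 + 21 + 26 + 49 + 11 + 16) / 6 = 29.3333
Variance = sum((x_i - mean)^2) / n = 256.8889
Std = sqrt(256.8889) = 16.0278
Z = (x - mean) / std
= (16 - 29.3333) / 16.0278
= -13.3333 / 16.0278
= -0.83

-0.83


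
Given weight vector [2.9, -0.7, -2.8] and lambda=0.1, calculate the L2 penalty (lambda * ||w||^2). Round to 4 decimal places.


Squaring each weight:
2.9^2 = 8.41
(-0.7)^2 = 0.49
(-2.8)^2 = 7.84
Sum of squares = 16.74
Penalty = 0.1 * 16.74 = 1.6740

1.6740


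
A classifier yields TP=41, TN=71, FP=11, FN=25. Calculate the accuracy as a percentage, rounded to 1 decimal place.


Accuracy = (TP + TN) / (TP + TN + FP + FN) * 100
= (41 + 71) / (41 + 71 + 11 + 25)
= 112 / 148
= 0.7568
= 75.7%

75.7


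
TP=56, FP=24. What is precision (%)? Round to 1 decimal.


Precision = TP / (TP + FP) * 100
= 56 / (56 + 24)
= 56 / 80
= 0.7
= 70.0%

70.0


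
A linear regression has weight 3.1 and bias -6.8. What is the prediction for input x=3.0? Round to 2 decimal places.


y = 3.1 * 3.0 + (-6.8)
= 9.3 + (-6.8)
= 2.50

2.50


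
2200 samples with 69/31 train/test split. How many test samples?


Train samples = 2200 * 69% = 1518
Test samples = 2200 - 1518
= 682

682


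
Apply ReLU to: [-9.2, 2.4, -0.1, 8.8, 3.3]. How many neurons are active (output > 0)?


ReLU(x) = max(0, x) for each element:
ReLU(-9.2) = 0
ReLU(2.4) = 2.4
ReLU(-0.1) = 0
ReLU(8.8) = 8.8
ReLU(3.3) = 3.3
Active neurons (>0): 3

3


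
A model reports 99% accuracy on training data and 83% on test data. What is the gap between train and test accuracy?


Gap = train_accuracy - test_accuracy
= 99 - 83
= 16%
This gap suggests the model is overfitting.

16


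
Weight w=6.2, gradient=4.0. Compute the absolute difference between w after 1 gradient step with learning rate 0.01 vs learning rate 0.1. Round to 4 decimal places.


With lr=0.01: w_new = 6.2 - 0.01 * 4.0 = 6.16
With lr=0.1: w_new = 6.2 - 0.1 * 4.0 = 5.8
Absolute difference = |6.16 - 5.8|
= 0.3600

0.3600


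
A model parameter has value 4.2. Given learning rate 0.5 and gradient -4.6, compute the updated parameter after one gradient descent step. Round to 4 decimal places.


w_new = w_old - lr * gradient
= 4.2 - 0.5 * -4.6
= 4.2 - (-2.3)
= 6.5000

6.5000


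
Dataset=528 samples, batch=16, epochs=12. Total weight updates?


Iterations per epoch = 528 / 16 = 33
Total updates = iterations_per_epoch * epochs
= 33 * 12
= 396

396


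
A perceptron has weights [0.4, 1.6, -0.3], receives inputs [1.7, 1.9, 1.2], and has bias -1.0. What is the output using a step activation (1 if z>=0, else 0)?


z = w . x + b
= 0.4*1.7 + 1.6*1.9 + -0.3*1.2 + -1.0
= 0.68 + 3.04 + -0.36 + -1.0
= 3.36 + -1.0
= 2.36
Since z = 2.36 >= 0, output = 1

1


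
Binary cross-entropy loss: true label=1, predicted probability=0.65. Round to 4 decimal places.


For y=1: Loss = -log(p)
= -log(0.65)
= -(-0.4308)
= 0.4308

0.4308


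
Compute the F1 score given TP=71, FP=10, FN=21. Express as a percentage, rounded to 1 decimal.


Precision = TP / (TP + FP) = 71 / 81 = 0.8765
Recall = TP / (TP + FN) = 71 / 92 = 0.7717
F1 = 2 * P * R / (P + R)
= 2 * 0.8765 * 0.7717 / (0.8765 + 0.7717)
= 1.3529 / 1.6483
= 0.8208
As percentage: 82.1%

82.1


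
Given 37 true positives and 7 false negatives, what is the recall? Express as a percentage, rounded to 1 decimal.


Recall = TP / (TP + FN) * 100
= 37 / (37 + 7)
= 37 / 44
= 0.8409
= 84.1%

84.1


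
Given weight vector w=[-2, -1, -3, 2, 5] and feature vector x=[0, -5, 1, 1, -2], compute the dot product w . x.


Element-wise products:
-2 * 0 = 0
-1 * -5 = 5
-3 * 1 = -3
2 * 1 = 2
5 * -2 = -10
Sum = 0 + 5 + -3 + 2 + -10
= -6

-6


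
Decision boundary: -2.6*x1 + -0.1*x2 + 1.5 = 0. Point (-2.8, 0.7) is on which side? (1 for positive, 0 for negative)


Compute -2.6 * -2.8 + -0.1 * 0.7 + 1.5
= 7.28 + -0.07 + 1.5
= 8.71
Since 8.71 >= 0, the point is on the positive side.

1


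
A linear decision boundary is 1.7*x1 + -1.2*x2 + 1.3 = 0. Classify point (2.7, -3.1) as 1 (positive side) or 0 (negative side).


Compute 1.7 * 2.7 + -1.2 * -3.1 + 1.3
= 4.59 + 3.72 + 1.3
= 9.61
Since 9.61 >= 0, the point is on the positive side.

1


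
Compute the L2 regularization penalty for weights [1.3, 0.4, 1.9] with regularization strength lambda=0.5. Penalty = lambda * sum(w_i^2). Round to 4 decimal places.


Squaring each weight:
1.3^2 = 1.69
0.4^2 = 0.16
1.9^2 = 3.61
Sum of squares = 5.46
Penalty = 0.5 * 5.46 = 2.7300

2.7300


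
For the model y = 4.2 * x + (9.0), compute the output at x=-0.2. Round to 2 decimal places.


y = 4.2 * -0.2 + (9.0)
= -0.84 + (9.0)
= 8.16

8.16


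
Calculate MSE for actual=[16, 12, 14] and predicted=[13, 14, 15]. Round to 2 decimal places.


Differences: [3, -2, -1]
Squared errors: [9, 4, 1]
Sum of squared errors = 14
MSE = 14 / 3 = 4.67

4.67


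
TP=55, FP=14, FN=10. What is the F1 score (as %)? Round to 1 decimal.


Precision = TP / (TP + FP) = 55 / 69 = 0.7971
Recall = TP / (TP + FN) = 55 / 65 = 0.8462
F1 = 2 * P * R / (P + R)
= 2 * 0.7971 * 0.8462 / (0.7971 + 0.8462)
= 1.3489 / 1.6433
= 0.8209
As percentage: 82.1%

82.1


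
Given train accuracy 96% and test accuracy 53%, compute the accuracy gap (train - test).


Gap = train_accuracy - test_accuracy
= 96 - 53
= 43%
This large gap strongly indicates overfitting.

43


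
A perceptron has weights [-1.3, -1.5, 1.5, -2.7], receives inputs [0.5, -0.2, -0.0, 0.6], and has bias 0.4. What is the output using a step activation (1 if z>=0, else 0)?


z = w . x + b
= -1.3*0.5 + -1.5*-0.2 + 1.5*-0.0 + -2.7*0.6 + 0.4
= -0.65 + 0.3 + -0.0 + -1.62 + 0.4
= -1.97 + 0.4
= -1.57
Since z = -1.57 < 0, output = 0

0


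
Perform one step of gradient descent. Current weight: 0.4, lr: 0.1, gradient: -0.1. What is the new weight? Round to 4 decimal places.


w_new = w_old - lr * gradient
= 0.4 - 0.1 * -0.1
= 0.4 - (-0.01)
= 0.4100

0.4100


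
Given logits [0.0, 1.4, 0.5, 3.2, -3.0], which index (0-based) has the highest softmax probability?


Softmax is a monotonic transformation, so it preserves the argmax.
We need to find the index of the maximum logit.
Index 0: 0.0
Index 1: 1.4
Index 2: 0.5
Index 3: 3.2
Index 4: -3.0
Maximum logit = 3.2 at index 3

3


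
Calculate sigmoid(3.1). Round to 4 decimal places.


sigmoid(z) = 1 / (1 + exp(-z))
exp(-(3.1)) = exp(-3.1) = 0.045
1 + 0.045 = 1.045
1 / 1.045 = 0.9569

0.9569


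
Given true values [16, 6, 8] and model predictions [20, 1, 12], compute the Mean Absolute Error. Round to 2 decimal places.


Absolute errors: [4, 5, 4]
Sum of absolute errors = 13
MAE = 13 / 3 = 4.33

4.33


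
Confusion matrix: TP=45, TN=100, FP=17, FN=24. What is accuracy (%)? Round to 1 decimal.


Accuracy = (TP + TN) / (TP + TN + FP + FN) * 100
= (45 + 100) / (45 + 100 + 17 + 24)
= 145 / 186
= 0.7796
= 78.0%

78.0


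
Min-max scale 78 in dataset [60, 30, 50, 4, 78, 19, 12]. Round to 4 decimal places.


Min = 4, Max = 78
Range = 78 - 4 = 74
Scaled = (x - min) / (max - min)
= (78 - 4) / 74
= 74 / 74
= 1.0000

1.0000


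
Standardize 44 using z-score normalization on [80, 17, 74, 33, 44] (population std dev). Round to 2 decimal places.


Mean = (80 + 17 + 74 + 33 + 44) / 5 = 49.6
Variance = sum((x_i - mean)^2) / n = 577.84
Std = sqrt(577.84) = 24.0383
Z = (x - mean) / std
= (44 - 49.6) / 24.0383
= -5.6 / 24.0383
= -0.23

-0.23


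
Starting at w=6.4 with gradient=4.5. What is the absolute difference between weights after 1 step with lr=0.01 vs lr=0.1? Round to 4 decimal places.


With lr=0.01: w_new = 6.4 - 0.01 * 4.5 = 6.355
With lr=0.1: w_new = 6.4 - 0.1 * 4.5 = 5.95
Absolute difference = |6.355 - 5.95|
= 0.4050

0.4050


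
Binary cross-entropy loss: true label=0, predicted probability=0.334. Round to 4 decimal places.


For y=0: Loss = -log(1-p)
= -log(1 - 0.334)
= -log(0.666)
= -(-0.4065)
= 0.4065

0.4065


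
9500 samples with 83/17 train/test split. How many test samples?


Train samples = 9500 * 83% = 7885
Test samples = 9500 - 7885
= 1615

1615


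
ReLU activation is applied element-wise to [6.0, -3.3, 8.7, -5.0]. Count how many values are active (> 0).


ReLU(x) = max(0, x) for each element:
ReLU(6.0) = 6.0
ReLU(-3.3) = 0
ReLU(8.7) = 8.7
ReLU(-5.0) = 0
Active neurons (>0): 2

2


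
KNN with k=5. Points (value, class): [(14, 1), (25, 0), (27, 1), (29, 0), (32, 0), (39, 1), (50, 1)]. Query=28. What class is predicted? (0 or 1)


Distances from query 28:
Point 29 (class 0): distance = 1
Point 27 (class 1): distance = 1
Point 25 (class 0): distance = 3
Point 32 (class 0): distance = 4
Point 39 (class 1): distance = 11
K=5 nearest neighbors: classes = [0, 1, 0, 0, 1]
Votes for class 1: 2 / 5
Majority vote => class 0

0


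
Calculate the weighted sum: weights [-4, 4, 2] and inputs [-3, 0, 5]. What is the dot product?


Element-wise products:
-4 * -3 = 12
4 * 0 = 0
2 * 5 = 10
Sum = 12 + 0 + 10
= 22

22


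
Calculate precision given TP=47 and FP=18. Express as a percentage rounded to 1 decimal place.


Precision = TP / (TP + FP) * 100
= 47 / (47 + 18)
= 47 / 65
= 0.7231
= 72.3%

72.3


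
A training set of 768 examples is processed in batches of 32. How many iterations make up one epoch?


Iterations per epoch = dataset_size / batch_size
= 768 / 32
= 24

24


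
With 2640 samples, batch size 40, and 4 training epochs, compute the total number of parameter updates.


Iterations per epoch = 2640 / 40 = 66
Total updates = iterations_per_epoch * epochs
= 66 * 4
= 264

264


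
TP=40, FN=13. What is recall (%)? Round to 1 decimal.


Recall = TP / (TP + FN) * 100
= 40 / (40 + 13)
= 40 / 53
= 0.7547
= 75.5%

75.5


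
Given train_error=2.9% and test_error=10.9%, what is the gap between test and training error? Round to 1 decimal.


Generalization gap = test_error - train_error
= 10.9 - 2.9
= 8.0%
A moderate gap.

8.0


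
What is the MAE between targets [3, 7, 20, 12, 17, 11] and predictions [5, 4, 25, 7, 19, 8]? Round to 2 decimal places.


Absolute errors: [2, 3, 5, 5, 2, 3]
Sum of absolute errors = 20
MAE = 20 / 6 = 3.33

3.33


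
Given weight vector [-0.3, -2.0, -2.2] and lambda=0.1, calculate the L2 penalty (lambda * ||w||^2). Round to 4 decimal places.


Squaring each weight:
(-0.3)^2 = 0.09
(-2.0)^2 = 4.0
(-2.2)^2 = 4.84
Sum of squares = 8.93
Penalty = 0.1 * 8.93 = 0.8930

0.8930


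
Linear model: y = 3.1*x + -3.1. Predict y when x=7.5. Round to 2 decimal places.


y = 3.1 * 7.5 + (-3.1)
= 23.25 + (-3.1)
= 20.15

20.15


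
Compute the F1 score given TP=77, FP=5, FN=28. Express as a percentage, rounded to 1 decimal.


Precision = TP / (TP + FP) = 77 / 82 = 0.939
Recall = TP / (TP + FN) = 77 / 105 = 0.7333
F1 = 2 * P * R / (P + R)
= 2 * 0.939 * 0.7333 / (0.939 + 0.7333)
= 1.3772 / 1.6724
= 0.8235
As percentage: 82.4%

82.4


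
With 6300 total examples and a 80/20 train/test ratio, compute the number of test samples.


Train samples = 6300 * 80% = 5040
Test samples = 6300 - 5040
= 1260

1260


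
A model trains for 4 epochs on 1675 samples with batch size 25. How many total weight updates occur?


Iterations per epoch = 1675 / 25 = 67
Total updates = iterations_per_epoch * epochs
= 67 * 4
= 268

268


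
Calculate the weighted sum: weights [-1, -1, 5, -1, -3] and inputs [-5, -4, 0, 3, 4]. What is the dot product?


Element-wise products:
-1 * -5 = 5
-1 * -4 = 4
5 * 0 = 0
-1 * 3 = -3
-3 * 4 = -12
Sum = 5 + 4 + 0 + -3 + -12
= -6

-6


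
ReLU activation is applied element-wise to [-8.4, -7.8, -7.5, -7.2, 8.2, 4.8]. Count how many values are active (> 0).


ReLU(x) = max(0, x) for each element:
ReLU(-8.4) = 0
ReLU(-7.8) = 0
ReLU(-7.5) = 0
ReLU(-7.2) = 0
ReLU(8.2) = 8.2
ReLU(4.8) = 4.8
Active neurons (>0): 2

2


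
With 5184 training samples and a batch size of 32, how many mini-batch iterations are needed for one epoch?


Iterations per epoch = dataset_size / batch_size
= 5184 / 32
= 162

162


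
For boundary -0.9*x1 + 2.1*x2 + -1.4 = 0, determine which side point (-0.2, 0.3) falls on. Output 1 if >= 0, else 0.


Compute -0.9 * -0.2 + 2.1 * 0.3 + -1.4
= 0.18 + 0.63 + -1.4
= -0.59
Since -0.59 < 0, the point is on the negative side.

0


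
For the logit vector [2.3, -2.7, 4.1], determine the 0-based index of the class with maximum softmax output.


Softmax is a monotonic transformation, so it preserves the argmax.
We need to find the index of the maximum logit.
Index 0: 2.3
Index 1: -2.7
Index 2: 4.1
Maximum logit = 4.1 at index 2

2


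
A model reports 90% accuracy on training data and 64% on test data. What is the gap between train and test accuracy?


Gap = train_accuracy - test_accuracy
= 90 - 64
= 26%
This large gap strongly indicates overfitting.

26


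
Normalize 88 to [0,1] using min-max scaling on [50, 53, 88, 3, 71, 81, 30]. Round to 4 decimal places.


Min = 3, Max = 88
Range = 88 - 3 = 85
Scaled = (x - min) / (max - min)
= (88 - 3) / 85
= 85 / 85
= 1.0000

1.0000


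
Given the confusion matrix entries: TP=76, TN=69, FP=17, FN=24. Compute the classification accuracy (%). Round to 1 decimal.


Accuracy = (TP + TN) / (TP + TN + FP + FN) * 100
= (76 + 69) / (76 + 69 + 17 + 24)
= 145 / 186
= 0.7796
= 78.0%

78.0


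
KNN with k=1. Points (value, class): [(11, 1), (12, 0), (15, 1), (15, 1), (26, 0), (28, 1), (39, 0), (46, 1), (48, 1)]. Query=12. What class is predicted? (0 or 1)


Distances from query 12:
Point 12 (class 0): distance = 0
K=1 nearest neighbors: classes = [0]
Votes for class 1: 0 / 1
Majority vote => class 0

0


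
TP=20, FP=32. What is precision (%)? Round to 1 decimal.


Precision = TP / (TP + FP) * 100
= 20 / (20 + 32)
= 20 / 52
= 0.3846
= 38.5%

38.5


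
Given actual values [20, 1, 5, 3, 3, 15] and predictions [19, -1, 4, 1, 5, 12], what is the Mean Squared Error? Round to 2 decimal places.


Differences: [1, 2, 1, 2, -2, 3]
Squared errors: [1, 4, 1, 4, 4, 9]
Sum of squared errors = 23
MSE = 23 / 6 = 3.83

3.83


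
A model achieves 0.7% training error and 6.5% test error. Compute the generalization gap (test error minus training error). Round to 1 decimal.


Generalization gap = test_error - train_error
= 6.5 - 0.7
= 5.8%
A moderate gap.

5.8


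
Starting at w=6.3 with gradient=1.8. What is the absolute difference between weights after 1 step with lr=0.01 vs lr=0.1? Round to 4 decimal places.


With lr=0.01: w_new = 6.3 - 0.01 * 1.8 = 6.282
With lr=0.1: w_new = 6.3 - 0.1 * 1.8 = 6.12
Absolute difference = |6.282 - 6.12|
= 0.1620

0.1620


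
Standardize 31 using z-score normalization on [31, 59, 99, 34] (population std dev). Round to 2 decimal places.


Mean = (31 + 59 + 99 + 34) / 4 = 55.75
Variance = sum((x_i - mean)^2) / n = 741.6875
Std = sqrt(741.6875) = 27.2339
Z = (x - mean) / std
= (31 - 55.75) / 27.2339
= -24.75 / 27.2339
= -0.91

-0.91


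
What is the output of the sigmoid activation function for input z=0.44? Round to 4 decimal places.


sigmoid(z) = 1 / (1 + exp(-z))
exp(-(0.44)) = exp(-0.44) = 0.644
1 + 0.644 = 1.644
1 / 1.644 = 0.6083

0.6083


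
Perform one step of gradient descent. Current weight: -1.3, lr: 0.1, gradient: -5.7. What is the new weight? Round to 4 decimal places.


w_new = w_old - lr * gradient
= -1.3 - 0.1 * -5.7
= -1.3 - (-0.57)
= -0.7300

-0.7300


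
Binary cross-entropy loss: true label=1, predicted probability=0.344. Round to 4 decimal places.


For y=1: Loss = -log(p)
= -log(0.344)
= -(-1.0671)
= 1.0671

1.0671


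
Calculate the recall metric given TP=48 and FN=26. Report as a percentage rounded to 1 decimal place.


Recall = TP / (TP + FN) * 100
= 48 / (48 + 26)
= 48 / 74
= 0.6486
= 64.9%

64.9


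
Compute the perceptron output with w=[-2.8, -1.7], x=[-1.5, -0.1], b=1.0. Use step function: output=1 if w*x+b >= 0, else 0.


z = w . x + b
= -2.8*-1.5 + -1.7*-0.1 + 1.0
= 4.2 + 0.17 + 1.0
= 4.37 + 1.0
= 5.37
Since z = 5.37 >= 0, output = 1

1


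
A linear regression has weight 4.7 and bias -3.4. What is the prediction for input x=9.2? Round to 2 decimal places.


y = 4.7 * 9.2 + (-3.4)
= 43.24 + (-3.4)
= 39.84

39.84
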